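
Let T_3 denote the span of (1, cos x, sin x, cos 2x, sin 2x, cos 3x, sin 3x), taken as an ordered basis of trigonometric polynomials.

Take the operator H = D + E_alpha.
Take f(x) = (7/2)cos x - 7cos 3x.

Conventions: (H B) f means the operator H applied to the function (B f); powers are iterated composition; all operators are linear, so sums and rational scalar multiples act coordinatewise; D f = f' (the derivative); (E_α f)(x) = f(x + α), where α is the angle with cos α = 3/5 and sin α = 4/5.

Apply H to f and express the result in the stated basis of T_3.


the image equals g(x) = (21/10)cos x - (63/10)sin x + (819/125)cos 3x + (2933/125)sin 3x

D f = -(7/2)sin x + 21sin 3x
E_alpha f = (21/10)cos x - (14/5)sin x + (819/125)cos 3x + (308/125)sin 3x
(D + E_alpha) f = (21/10)cos x - (63/10)sin x + (819/125)cos 3x + (2933/125)sin 3x


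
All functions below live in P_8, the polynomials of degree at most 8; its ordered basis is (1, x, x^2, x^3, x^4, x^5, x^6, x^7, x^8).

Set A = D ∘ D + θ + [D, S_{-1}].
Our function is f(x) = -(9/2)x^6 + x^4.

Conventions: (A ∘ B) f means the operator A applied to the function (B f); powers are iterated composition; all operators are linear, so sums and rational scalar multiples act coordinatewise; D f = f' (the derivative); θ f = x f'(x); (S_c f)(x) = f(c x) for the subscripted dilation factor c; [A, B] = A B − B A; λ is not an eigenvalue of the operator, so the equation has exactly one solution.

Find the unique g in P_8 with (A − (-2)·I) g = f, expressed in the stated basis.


the image equals g(x) = -(9/16)x^6 + (27/28)x^5 + (1541/336)x^4 - (2351/210)x^3 - (17109/560)x^2 + (26513/420)x + 157379/1680

write g with unknown coordinates in the stated basis and equate coefficients in (A − (-2)·I) g = f
solving from the highest basis element down gives g = -(9/16)x^6 + (27/28)x^5 + (1541/336)x^4 - (2351/210)x^3 - (17109/560)x^2 + (26513/420)x + 157379/1680
check: A g = -(27/8)x^6 - (27/14)x^5 - (1373/168)x^4 + (2351/105)x^3 + (17109/280)x^2 - (26513/210)x - 157379/840
so A g − (-2)·g = -(9/2)x^6 + x^4 = f ✓


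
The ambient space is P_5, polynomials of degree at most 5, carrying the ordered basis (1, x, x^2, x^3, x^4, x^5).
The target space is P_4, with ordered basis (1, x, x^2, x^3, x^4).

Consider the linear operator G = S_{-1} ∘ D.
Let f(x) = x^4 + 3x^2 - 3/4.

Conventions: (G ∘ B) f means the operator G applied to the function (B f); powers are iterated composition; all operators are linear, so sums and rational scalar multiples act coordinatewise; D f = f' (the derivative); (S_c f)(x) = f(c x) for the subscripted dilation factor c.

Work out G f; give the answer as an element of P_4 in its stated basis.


D f = 4x^3 + 6x
S_{-1} D f = -4x^3 - 6x

the image equals g(x) = -4x^3 - 6x


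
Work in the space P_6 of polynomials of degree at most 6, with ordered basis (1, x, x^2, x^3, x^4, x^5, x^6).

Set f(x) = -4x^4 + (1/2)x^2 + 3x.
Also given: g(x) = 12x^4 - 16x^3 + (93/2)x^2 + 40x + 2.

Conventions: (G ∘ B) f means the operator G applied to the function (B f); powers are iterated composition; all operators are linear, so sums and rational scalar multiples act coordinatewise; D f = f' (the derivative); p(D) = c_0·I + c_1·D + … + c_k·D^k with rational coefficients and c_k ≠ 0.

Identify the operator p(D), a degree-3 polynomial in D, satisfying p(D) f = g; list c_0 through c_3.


p(D) = -3·I + D − D^2 − (1/2)·D^3, i.e. c_0 = -3, c_1 = 1, c_2 = -1, c_3 = -1/2

D^0 f = -4x^4 + (1/2)x^2 + 3x
D^1 f = -16x^3 + x + 3
D^2 f = -48x^2 + 1
D^3 f = -96x
matching coefficients of g against c_0 f + c_1 Df + … from the top degree down determines the c_i
solution: c_0 = -3, c_1 = 1, c_2 = -1, c_3 = -1/2


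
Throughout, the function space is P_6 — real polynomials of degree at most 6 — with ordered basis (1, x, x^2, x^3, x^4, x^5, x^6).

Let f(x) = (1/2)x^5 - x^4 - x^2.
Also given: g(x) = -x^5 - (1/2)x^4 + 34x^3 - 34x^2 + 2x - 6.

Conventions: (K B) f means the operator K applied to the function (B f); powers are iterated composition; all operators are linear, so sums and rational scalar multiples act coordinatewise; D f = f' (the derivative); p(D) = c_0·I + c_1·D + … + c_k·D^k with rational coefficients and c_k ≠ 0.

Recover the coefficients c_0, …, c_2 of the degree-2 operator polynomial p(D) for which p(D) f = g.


p(D) = -2·I − D + 3·D^2, i.e. c_0 = -2, c_1 = -1, c_2 = 3

D^0 f = (1/2)x^5 - x^4 - x^2
D^1 f = (5/2)x^4 - 4x^3 - 2x
D^2 f = 10x^3 - 12x^2 - 2
matching coefficients of g against c_0 f + c_1 Df + … from the top degree down determines the c_i
solution: c_0 = -2, c_1 = -1, c_2 = 3


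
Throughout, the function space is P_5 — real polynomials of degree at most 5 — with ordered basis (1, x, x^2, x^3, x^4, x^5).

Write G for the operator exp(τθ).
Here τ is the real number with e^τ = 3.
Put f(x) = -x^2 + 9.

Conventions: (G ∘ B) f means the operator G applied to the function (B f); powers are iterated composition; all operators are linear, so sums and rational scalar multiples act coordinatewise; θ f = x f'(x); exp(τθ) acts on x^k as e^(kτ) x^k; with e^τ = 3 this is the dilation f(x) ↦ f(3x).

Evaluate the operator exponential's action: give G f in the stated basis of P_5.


exp(τθ) x^k = e^(kτ) x^k; with e^τ = 3 this sends x^k to 3^k x^k
x^2 ↦ 9 x^2
applying this coordinatewise to f: exp(τθ) f = -9x^2 + 9

g(x) = -9x^2 + 9


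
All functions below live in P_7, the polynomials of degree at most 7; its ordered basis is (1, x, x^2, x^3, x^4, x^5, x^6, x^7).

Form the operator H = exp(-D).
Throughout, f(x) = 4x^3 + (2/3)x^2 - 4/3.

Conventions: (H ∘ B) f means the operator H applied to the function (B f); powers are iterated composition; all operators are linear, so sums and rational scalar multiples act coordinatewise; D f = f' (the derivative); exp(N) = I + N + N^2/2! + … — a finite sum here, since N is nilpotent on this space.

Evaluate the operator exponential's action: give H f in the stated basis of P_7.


the image equals g(x) = 4x^3 - (34/3)x^2 + (32/3)x - 14/3

order-1 term: -12x^2 - (4/3)x
order-2 term: 12x + 2/3
order-3 term: -4
the series for exp(-D) f terminates at order 3
exp(-D) f = 4x^3 - (34/3)x^2 + (32/3)x - 14/3


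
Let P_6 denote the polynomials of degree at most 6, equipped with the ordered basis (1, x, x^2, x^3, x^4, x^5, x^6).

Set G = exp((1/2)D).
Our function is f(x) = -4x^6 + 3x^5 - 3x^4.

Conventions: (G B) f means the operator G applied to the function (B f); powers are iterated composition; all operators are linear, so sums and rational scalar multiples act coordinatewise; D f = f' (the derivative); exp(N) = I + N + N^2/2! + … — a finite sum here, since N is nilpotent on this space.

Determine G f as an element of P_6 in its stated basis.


order-1 term: -12x^5 + (15/2)x^4 - 6x^3
order-2 term: -15x^4 + (15/2)x^3 - (9/2)x^2
order-3 term: -10x^3 + (15/4)x^2 - (3/2)x
order-4 term: -(15/4)x^2 + (15/16)x - 3/16
order-5 term: -(3/4)x + 3/32
order-6 term: -1/16
the series for exp((1/2)D) f terminates at order 6
exp((1/2)D) f = -4x^6 - 9x^5 - (21/2)x^4 - (17/2)x^3 - (9/2)x^2 - (21/16)x - 5/32

the image equals g(x) = -4x^6 - 9x^5 - (21/2)x^4 - (17/2)x^3 - (9/2)x^2 - (21/16)x - 5/32


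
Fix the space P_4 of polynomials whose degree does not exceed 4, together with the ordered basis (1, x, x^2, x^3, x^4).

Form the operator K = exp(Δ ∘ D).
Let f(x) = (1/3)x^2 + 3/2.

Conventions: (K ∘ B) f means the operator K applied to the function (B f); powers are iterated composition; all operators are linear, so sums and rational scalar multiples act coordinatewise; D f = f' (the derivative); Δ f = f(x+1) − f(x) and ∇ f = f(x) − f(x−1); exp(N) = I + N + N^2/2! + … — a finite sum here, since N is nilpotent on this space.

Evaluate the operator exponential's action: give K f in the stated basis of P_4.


g(x) = (1/3)x^2 + 13/6

order-1 term: 2/3
the series for exp(Δ ∘ D) f terminates at order 1
exp(Δ ∘ D) f = (1/3)x^2 + 13/6


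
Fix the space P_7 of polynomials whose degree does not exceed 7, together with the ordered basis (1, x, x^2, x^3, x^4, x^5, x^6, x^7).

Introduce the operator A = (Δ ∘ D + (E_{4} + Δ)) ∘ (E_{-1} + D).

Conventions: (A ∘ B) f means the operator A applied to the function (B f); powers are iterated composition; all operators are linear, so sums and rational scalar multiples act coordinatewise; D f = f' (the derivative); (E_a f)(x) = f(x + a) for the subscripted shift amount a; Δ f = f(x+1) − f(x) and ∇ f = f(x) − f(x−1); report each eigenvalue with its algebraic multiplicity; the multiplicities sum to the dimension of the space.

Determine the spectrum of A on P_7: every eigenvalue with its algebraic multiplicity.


image of 1: 1
image of x: x + 5
image of x^2: x^2 + 10x + 20
image of x^3: x^3 + 15x^2 + 60x + 82
image of x^4: x^4 + 20x^3 + 120x^2 + 328x + 356
image of x^5: x^5 + 25x^4 + 200x^3 + 820x^2 + 1780x + 1544
image of x^6: x^6 + 30x^5 + 300x^4 + 1640x^3 + 5340x^2 + 9264x + 6914
image of x^7: x^7 + 35x^6 + 420x^5 + 2870x^4 + 12460x^3 + 32424x^2 + 48398x + 30902
the matrix is upper triangular; its diagonal is (1, 1, 1, 1, 1, 1, 1, 1)
for a triangular matrix the eigenvalues are the diagonal entries, with algebraic multiplicity their repetition count

λ = 1 (multiplicity 8)


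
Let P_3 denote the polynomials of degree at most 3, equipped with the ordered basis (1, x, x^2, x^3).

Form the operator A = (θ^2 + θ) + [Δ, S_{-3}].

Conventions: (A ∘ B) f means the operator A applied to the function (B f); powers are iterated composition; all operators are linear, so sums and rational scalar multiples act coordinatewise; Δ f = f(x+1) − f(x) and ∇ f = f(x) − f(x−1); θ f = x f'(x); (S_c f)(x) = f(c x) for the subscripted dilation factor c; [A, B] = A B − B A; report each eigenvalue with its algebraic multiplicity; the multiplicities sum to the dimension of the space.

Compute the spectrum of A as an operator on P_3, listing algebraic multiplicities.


λ = 0 (multiplicity 1), λ = 2 (multiplicity 1), λ = 6 (multiplicity 1), λ = 12 (multiplicity 1)

image of 1: 0
image of x: 2x - 4
image of x^2: 6x^2 + 24x + 8
image of x^3: 12x^3 - 108x^2 - 72x - 28
the matrix is upper triangular; its diagonal is (0, 2, 6, 12)
for a triangular matrix the eigenvalues are the diagonal entries, with algebraic multiplicity their repetition count


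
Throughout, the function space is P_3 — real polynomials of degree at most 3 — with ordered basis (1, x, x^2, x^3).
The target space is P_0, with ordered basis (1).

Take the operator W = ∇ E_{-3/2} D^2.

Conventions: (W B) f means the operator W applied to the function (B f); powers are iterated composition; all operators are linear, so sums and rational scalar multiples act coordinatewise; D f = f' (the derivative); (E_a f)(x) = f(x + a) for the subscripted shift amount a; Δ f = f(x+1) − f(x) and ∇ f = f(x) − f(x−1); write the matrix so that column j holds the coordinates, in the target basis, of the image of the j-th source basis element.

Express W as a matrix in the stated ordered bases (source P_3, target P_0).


image of 1: 0
image of x: 0
image of x^2: 0
image of x^3: 6
each image's coordinates form column j of the matrix

the matrix is [[0, 0, 0, 6]] (rows listed top to bottom)


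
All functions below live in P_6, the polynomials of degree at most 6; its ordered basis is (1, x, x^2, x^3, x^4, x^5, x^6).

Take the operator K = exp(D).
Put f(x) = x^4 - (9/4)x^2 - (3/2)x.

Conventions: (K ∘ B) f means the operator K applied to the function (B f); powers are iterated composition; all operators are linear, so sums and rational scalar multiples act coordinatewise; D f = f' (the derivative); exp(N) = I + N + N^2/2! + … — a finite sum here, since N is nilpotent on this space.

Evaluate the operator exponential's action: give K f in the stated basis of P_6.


order-1 term: 4x^3 - (9/2)x - 3/2
order-2 term: 6x^2 - 9/4
order-3 term: 4x
order-4 term: 1
the series for exp(D) f terminates at order 4
exp(D) f = x^4 + 4x^3 + (15/4)x^2 - 2x - 11/4

g(x) = x^4 + 4x^3 + (15/4)x^2 - 2x - 11/4


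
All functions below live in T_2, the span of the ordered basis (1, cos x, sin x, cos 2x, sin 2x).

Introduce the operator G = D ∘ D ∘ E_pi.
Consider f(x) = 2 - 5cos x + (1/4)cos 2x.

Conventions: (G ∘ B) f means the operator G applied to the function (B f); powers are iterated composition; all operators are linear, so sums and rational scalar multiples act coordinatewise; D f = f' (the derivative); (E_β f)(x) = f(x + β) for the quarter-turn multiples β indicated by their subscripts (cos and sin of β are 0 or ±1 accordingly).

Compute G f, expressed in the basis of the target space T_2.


E_pi f = 2 + 5cos x + (1/4)cos 2x
D E_pi f = -5sin x - (1/2)sin 2x
D D E_pi f = -5cos x - cos 2x

the image equals g(x) = -5cos x - cos 2x


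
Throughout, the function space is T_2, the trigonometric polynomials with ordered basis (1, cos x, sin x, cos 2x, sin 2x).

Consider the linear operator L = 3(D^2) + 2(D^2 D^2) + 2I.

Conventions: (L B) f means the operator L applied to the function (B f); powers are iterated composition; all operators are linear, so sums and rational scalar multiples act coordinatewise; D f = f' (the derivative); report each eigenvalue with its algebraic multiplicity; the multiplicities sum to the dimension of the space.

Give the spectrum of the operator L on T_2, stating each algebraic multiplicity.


λ = 1 (multiplicity 2), λ = 2 (multiplicity 1), λ = 22 (multiplicity 2)

image of 1: 2
image of cos x: cos x
image of sin x: sin x
image of cos 2x: 22cos 2x
image of sin 2x: 22sin 2x
the matrix is diagonal; its diagonal is (2, 1, 1, 22, 22)
for a triangular matrix the eigenvalues are the diagonal entries, with algebraic multiplicity their repetition count


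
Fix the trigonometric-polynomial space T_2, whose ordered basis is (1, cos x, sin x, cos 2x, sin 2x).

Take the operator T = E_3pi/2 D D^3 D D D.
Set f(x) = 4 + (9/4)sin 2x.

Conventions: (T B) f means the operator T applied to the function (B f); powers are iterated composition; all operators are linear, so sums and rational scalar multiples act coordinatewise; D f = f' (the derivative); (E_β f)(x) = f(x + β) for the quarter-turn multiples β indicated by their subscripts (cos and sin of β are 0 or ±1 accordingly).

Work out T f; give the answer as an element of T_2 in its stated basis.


the result is g(x) = 288cos 2x

D f = (9/2)cos 2x
D D f = -9sin 2x
D D D f = -18cos 2x
D (D D D) f = 36sin 2x
D D (D D D) f = 72cos 2x
D D D (D D D) f = -144sin 2x
D (D^3 D D D) f = -288cos 2x
E_3pi/2 D (D^3 D D D) f = 288cos 2x


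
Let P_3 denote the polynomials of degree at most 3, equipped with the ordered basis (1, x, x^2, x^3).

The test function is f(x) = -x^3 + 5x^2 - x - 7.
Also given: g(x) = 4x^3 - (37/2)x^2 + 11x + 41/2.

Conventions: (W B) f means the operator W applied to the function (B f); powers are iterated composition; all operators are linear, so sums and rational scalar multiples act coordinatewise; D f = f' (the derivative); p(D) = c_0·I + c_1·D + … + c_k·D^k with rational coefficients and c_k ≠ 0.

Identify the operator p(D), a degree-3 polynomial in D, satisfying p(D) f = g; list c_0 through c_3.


p(D) = -4·I − (1/2)·D − 2·D^2 − 2·D^3, i.e. c_0 = -4, c_1 = -1/2, c_2 = -2, c_3 = -2

D^0 f = -x^3 + 5x^2 - x - 7
D^1 f = -3x^2 + 10x - 1
D^2 f = -6x + 10
D^3 f = -6
matching coefficients of g against c_0 f + c_1 Df + … from the top degree down determines the c_i
solution: c_0 = -4, c_1 = -1/2, c_2 = -2, c_3 = -2


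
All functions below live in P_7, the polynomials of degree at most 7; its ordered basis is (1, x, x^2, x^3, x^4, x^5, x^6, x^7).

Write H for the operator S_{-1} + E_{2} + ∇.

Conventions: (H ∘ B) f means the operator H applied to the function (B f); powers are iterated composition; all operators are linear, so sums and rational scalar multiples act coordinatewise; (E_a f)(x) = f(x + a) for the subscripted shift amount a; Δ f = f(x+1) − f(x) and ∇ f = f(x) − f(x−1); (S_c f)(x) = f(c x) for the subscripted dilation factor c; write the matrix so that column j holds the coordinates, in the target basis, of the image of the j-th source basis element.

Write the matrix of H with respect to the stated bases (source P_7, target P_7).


image of 1: 2
image of x: 3
image of x^2: 2x^2 + 6x + 3
image of x^3: 9x^2 + 9x + 9
image of x^4: 2x^4 + 12x^3 + 18x^2 + 36x + 15
image of x^5: 15x^4 + 30x^3 + 90x^2 + 75x + 33
image of x^6: 2x^6 + 18x^5 + 45x^4 + 180x^3 + 225x^2 + 198x + 63
image of x^7: 21x^6 + 63x^5 + 315x^4 + 525x^3 + 693x^2 + 441x + 129
each image's coordinates form column j of the matrix

the matrix is [[2, 3, 3, 9, 15, 33, 63, 129]; [0, 0, 6, 9, 36, 75, 198, 441]; [0, 0, 2, 9, 18, 90, 225, 693]; [0, 0, 0, 0, 12, 30, 180, 525]; [0, 0, 0, 0, 2, 15, 45, 315]; [0, 0, 0, 0, 0, 0, 18, 63]; [0, 0, 0, 0, 0, 0, 2, 21]; [0, 0, 0, 0, 0, 0, 0, 0]] (rows listed top to bottom)


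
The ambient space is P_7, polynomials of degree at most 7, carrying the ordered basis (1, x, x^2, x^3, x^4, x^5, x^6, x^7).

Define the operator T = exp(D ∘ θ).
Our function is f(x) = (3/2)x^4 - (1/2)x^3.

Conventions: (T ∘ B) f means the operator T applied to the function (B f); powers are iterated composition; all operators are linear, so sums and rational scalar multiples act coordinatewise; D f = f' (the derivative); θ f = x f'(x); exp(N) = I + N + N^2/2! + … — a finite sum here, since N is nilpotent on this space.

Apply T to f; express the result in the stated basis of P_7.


g(x) = (3/2)x^4 + (47/2)x^3 + (207/2)x^2 + 135x + 33

order-1 term: 24x^3 - (9/2)x^2
order-2 term: 108x^2 - 9x
order-3 term: 144x - 3
order-4 term: 36
the series for exp(D ∘ θ) f terminates at order 4
exp(D ∘ θ) f = (3/2)x^4 + (47/2)x^3 + (207/2)x^2 + 135x + 33


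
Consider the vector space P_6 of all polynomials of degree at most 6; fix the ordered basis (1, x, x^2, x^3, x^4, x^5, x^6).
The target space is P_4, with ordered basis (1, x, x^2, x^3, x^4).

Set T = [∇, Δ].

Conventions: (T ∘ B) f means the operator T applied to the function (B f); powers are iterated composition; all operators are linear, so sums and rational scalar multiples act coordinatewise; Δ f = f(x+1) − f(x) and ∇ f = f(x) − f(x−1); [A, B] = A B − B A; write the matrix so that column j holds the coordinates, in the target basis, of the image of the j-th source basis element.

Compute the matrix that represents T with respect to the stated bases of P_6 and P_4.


image of 1: 0
image of x: 0
image of x^2: 0
image of x^3: 0
image of x^4: 0
image of x^5: 0
image of x^6: 0
each image's coordinates form column j of the matrix

the matrix is [[0, 0, 0, 0, 0, 0, 0]; [0, 0, 0, 0, 0, 0, 0]; [0, 0, 0, 0, 0, 0, 0]; [0, 0, 0, 0, 0, 0, 0]; [0, 0, 0, 0, 0, 0, 0]] (rows listed top to bottom)


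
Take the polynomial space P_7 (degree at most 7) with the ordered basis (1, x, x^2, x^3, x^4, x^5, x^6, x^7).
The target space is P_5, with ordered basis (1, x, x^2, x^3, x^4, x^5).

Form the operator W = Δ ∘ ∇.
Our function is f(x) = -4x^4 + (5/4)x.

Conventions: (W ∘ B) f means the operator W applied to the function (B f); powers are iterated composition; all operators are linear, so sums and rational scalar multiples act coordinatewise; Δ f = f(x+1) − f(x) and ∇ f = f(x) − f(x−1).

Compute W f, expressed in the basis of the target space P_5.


∇ f = -16x^3 + 24x^2 - 16x + 21/4
Δ ∇ f = -48x^2 - 8

the result is g(x) = -48x^2 - 8


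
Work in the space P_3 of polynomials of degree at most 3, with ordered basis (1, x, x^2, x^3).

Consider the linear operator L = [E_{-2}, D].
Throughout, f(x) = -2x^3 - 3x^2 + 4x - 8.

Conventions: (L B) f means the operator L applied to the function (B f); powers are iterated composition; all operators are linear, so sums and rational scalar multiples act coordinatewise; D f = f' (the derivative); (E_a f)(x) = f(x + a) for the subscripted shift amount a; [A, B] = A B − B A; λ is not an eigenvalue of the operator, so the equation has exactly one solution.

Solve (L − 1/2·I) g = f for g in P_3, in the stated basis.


write g with unknown coordinates in the stated basis and equate coefficients in (L − 1/2·I) g = f
solving from the highest basis element down gives g = 4x^3 + 6x^2 - 8x + 16
check: L g = 0
so L g − 1/2·g = -2x^3 - 3x^2 + 4x - 8 = f ✓

the image equals g(x) = 4x^3 + 6x^2 - 8x + 16


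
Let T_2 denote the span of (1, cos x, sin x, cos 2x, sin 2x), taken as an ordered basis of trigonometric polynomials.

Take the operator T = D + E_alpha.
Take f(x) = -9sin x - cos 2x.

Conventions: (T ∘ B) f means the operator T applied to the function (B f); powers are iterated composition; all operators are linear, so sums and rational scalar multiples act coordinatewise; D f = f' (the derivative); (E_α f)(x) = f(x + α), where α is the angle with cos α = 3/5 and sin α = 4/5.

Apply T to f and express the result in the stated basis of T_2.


D f = -9cos x + 2sin 2x
E_alpha f = -(36/5)cos x - (27/5)sin x + (7/25)cos 2x + (24/25)sin 2x
(D + E_alpha) f = -(81/5)cos x - (27/5)sin x + (7/25)cos 2x + (74/25)sin 2x

the image equals g(x) = -(81/5)cos x - (27/5)sin x + (7/25)cos 2x + (74/25)sin 2x


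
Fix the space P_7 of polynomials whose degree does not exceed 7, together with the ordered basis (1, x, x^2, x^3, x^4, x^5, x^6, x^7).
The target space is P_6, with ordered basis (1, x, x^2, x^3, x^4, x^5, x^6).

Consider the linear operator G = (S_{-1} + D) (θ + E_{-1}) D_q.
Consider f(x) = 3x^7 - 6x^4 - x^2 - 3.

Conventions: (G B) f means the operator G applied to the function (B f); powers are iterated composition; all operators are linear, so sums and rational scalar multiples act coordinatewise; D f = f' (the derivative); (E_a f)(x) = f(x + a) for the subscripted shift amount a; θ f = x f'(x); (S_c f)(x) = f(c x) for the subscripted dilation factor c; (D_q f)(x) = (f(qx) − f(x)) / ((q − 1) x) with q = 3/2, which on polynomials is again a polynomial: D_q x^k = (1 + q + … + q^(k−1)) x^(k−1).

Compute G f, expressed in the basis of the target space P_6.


D_q f = (6177/64)x^6 - (195/4)x^3 - (5/2)x
θ D_q f = (18531/32)x^6 - (585/4)x^3 - (5/2)x
E_{-1} D_q f = (6177/64)x^6 - (18531/32)x^5 + (92655/64)x^4 - (31665/16)x^3 + (102015/64)x^2 - (23291/32)x + 9457/64
(θ + E_{-1}) D_q f = (43239/64)x^6 - (18531/32)x^5 + (92655/64)x^4 - (34005/16)x^3 + (102015/64)x^2 - (23371/32)x + 9457/64
S_{-1} (θ + E_{-1}) D_q f = (43239/64)x^6 + (18531/32)x^5 + (92655/64)x^4 + (34005/16)x^3 + (102015/64)x^2 + (23371/32)x + 9457/64
D (θ + E_{-1}) D_q f = (129717/32)x^5 - (92655/32)x^4 + (92655/16)x^3 - (102015/16)x^2 + (102015/32)x - 23371/32
(S_{-1} + D) (θ + E_{-1}) D_q f = (43239/64)x^6 + (18531/4)x^5 - (92655/64)x^4 + (31665/4)x^3 - (306045/64)x^2 + (62693/16)x - 37285/64

g(x) = (43239/64)x^6 + (18531/4)x^5 - (92655/64)x^4 + (31665/4)x^3 - (306045/64)x^2 + (62693/16)x - 37285/64


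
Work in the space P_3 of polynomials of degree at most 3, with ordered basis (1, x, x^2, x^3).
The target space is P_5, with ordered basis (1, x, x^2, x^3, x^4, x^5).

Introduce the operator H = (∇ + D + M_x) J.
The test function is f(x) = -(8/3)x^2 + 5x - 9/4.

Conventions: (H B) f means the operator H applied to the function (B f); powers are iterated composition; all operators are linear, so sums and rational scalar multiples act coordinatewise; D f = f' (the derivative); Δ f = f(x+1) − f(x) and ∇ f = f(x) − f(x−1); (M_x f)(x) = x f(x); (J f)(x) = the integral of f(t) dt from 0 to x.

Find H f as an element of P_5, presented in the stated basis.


J f = -(8/9)x^3 + (5/2)x^2 - (9/4)x
∇ J f = -(8/3)x^2 + (23/3)x - 203/36
D J f = -(8/3)x^2 + 5x - 9/4
M_x J f = -(8/9)x^4 + (5/2)x^3 - (9/4)x^2
(∇ + D + M_x) J f = -(8/9)x^4 + (5/2)x^3 - (91/12)x^2 + (38/3)x - 71/9

g(x) = -(8/9)x^4 + (5/2)x^3 - (91/12)x^2 + (38/3)x - 71/9


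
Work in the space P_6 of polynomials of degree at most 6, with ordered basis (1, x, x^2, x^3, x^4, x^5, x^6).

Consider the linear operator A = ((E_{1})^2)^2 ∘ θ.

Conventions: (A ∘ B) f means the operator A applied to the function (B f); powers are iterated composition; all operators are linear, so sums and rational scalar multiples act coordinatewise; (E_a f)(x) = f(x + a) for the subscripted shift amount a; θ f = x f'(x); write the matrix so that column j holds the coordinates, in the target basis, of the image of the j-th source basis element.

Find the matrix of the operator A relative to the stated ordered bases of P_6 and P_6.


image of 1: 0
image of x: x + 4
image of x^2: 2x^2 + 16x + 32
image of x^3: 3x^3 + 36x^2 + 144x + 192
image of x^4: 4x^4 + 64x^3 + 384x^2 + 1024x + 1024
image of x^5: 5x^5 + 100x^4 + 800x^3 + 3200x^2 + 6400x + 5120
image of x^6: 6x^6 + 144x^5 + 1440x^4 + 7680x^3 + 23040x^2 + 36864x + 24576
each image's coordinates form column j of the matrix

the matrix is [[0, 4, 32, 192, 1024, 5120, 24576]; [0, 1, 16, 144, 1024, 6400, 36864]; [0, 0, 2, 36, 384, 3200, 23040]; [0, 0, 0, 3, 64, 800, 7680]; [0, 0, 0, 0, 4, 100, 1440]; [0, 0, 0, 0, 0, 5, 144]; [0, 0, 0, 0, 0, 0, 6]] (rows listed top to bottom)


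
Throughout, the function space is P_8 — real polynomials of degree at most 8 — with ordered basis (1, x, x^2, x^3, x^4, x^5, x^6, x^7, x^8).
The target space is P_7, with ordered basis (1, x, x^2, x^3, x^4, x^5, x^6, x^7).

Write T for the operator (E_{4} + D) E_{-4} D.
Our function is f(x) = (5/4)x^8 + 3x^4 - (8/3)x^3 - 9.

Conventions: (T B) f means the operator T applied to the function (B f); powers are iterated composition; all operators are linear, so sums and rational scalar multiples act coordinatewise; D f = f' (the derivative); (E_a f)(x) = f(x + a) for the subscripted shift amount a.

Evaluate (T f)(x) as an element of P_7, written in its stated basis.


D f = 10x^7 + 12x^3 - 8x^2
E_{-4} D f = 10x^7 - 280x^6 + 3360x^5 - 22400x^4 + 89612x^3 - 215192x^2 + 287360x - 164736
E_{4} E_{-4} D f = 10x^7 + 12x^3 - 8x^2
D E_{-4} D f = 70x^6 - 1680x^5 + 16800x^4 - 89600x^3 + 268836x^2 - 430384x + 287360
(E_{4} + D) E_{-4} D f = 10x^7 + 70x^6 - 1680x^5 + 16800x^4 - 89588x^3 + 268828x^2 - 430384x + 287360

the result is g(x) = 10x^7 + 70x^6 - 1680x^5 + 16800x^4 - 89588x^3 + 268828x^2 - 430384x + 287360


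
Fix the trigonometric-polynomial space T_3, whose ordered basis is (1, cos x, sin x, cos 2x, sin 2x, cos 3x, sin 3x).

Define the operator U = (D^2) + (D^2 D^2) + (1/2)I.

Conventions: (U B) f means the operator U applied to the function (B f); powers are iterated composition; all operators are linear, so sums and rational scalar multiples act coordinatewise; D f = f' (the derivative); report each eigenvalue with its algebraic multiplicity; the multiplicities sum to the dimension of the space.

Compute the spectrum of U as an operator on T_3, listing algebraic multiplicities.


image of 1: 1/2
image of cos x: (1/2)cos x
image of sin x: (1/2)sin x
image of cos 2x: (25/2)cos 2x
image of sin 2x: (25/2)sin 2x
image of cos 3x: (145/2)cos 3x
image of sin 3x: (145/2)sin 3x
the matrix is diagonal; its diagonal is (1/2, 1/2, 1/2, 25/2, 25/2, 145/2, 145/2)
for a triangular matrix the eigenvalues are the diagonal entries, with algebraic multiplicity their repetition count

λ = 1/2 (multiplicity 3), λ = 25/2 (multiplicity 2), λ = 145/2 (multiplicity 2)


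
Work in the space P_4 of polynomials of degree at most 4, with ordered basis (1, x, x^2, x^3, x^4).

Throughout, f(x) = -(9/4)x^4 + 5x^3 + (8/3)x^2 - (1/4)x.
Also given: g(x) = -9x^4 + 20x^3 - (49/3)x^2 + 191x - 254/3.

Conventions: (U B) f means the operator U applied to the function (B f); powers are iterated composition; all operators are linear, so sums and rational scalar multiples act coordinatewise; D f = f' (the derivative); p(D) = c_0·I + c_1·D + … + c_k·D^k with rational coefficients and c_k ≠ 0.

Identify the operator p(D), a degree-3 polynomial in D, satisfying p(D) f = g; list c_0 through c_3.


c_0 = 4, c_1 = 0, c_2 = 1, c_3 = -3

D^0 f = -(9/4)x^4 + 5x^3 + (8/3)x^2 - (1/4)x
D^1 f = -9x^3 + 15x^2 + (16/3)x - 1/4
D^2 f = -27x^2 + 30x + 16/3
D^3 f = -54x + 30
matching coefficients of g against c_0 f + c_1 Df + … from the top degree down determines the c_i
solution: c_0 = 4, c_1 = 0, c_2 = 1, c_3 = -3


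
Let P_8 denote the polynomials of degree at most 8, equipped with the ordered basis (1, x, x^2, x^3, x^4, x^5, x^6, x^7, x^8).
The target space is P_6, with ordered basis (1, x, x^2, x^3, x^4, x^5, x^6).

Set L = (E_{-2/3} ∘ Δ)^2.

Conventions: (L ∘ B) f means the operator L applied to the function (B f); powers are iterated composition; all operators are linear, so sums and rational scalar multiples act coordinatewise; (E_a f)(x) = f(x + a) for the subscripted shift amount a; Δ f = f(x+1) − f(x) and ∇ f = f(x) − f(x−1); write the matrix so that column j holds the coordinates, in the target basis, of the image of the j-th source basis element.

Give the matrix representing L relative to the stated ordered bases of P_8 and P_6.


the matrix is [[0, 0, 2, -2, 10/3, -110/27, 154/27, -602/81, 7310/729]; [0, 0, 0, 6, -8, 50/3, -220/9, 1078/27, -4816/81]; [0, 0, 0, 0, 12, -20, 50, -770/9, 4312/27]; [0, 0, 0, 0, 0, 20, -40, 350/3, -6160/27]; [0, 0, 0, 0, 0, 0, 30, -70, 700/3]; [0, 0, 0, 0, 0, 0, 0, 42, -112]; [0, 0, 0, 0, 0, 0, 0, 0, 56]] (rows listed top to bottom)

image of 1: 0
image of x: 0
image of x^2: 2
image of x^3: 6x - 2
image of x^4: 12x^2 - 8x + 10/3
image of x^5: 20x^3 - 20x^2 + (50/3)x - 110/27
image of x^6: 30x^4 - 40x^3 + 50x^2 - (220/9)x + 154/27
image of x^7: 42x^5 - 70x^4 + (350/3)x^3 - (770/9)x^2 + (1078/27)x - 602/81
image of x^8: 56x^6 - 112x^5 + (700/3)x^4 - (6160/27)x^3 + (4312/27)x^2 - (4816/81)x + 7310/729
each image's coordinates form column j of the matrix


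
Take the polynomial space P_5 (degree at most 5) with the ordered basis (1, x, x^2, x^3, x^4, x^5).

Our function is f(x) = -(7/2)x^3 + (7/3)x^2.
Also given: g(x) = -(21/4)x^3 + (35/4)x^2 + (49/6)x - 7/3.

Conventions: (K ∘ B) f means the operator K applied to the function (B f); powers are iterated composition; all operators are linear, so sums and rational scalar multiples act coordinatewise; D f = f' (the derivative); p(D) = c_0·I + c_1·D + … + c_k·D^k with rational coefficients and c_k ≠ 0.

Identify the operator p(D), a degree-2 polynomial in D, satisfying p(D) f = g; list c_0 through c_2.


p(D) = (3/2)·I − (1/2)·D − (1/2)·D^2, i.e. c_0 = 3/2, c_1 = -1/2, c_2 = -1/2

D^0 f = -(7/2)x^3 + (7/3)x^2
D^1 f = -(21/2)x^2 + (14/3)x
D^2 f = -21x + 14/3
matching coefficients of g against c_0 f + c_1 Df + … from the top degree down determines the c_i
solution: c_0 = 3/2, c_1 = -1/2, c_2 = -1/2


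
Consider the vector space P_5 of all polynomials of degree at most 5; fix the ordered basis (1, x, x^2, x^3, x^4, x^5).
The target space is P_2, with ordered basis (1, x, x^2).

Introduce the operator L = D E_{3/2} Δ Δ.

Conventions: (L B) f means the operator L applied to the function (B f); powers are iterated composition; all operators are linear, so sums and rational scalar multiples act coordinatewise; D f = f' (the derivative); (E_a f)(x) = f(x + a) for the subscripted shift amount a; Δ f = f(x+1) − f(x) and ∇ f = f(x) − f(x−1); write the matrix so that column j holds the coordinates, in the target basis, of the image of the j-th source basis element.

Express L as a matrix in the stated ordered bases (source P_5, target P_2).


image of 1: 0
image of x: 0
image of x^2: 0
image of x^3: 6
image of x^4: 24x + 60
image of x^5: 60x^2 + 300x + 385
each image's coordinates form column j of the matrix

the matrix is [[0, 0, 0, 6, 60, 385]; [0, 0, 0, 0, 24, 300]; [0, 0, 0, 0, 0, 60]] (rows listed top to bottom)


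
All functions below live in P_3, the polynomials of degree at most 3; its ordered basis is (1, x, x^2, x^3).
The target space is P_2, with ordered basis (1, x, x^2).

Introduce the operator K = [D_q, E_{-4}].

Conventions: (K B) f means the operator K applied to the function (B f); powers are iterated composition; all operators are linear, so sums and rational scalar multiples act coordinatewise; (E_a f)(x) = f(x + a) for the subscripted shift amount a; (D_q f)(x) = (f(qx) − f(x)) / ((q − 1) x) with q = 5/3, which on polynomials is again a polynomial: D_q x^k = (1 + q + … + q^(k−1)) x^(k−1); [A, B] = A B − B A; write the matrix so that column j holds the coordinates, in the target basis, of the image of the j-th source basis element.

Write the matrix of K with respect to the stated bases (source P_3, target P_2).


image of 1: 0
image of x: 0
image of x^2: 8/3
image of x^3: (104/9)x - 352/9
each image's coordinates form column j of the matrix

the matrix is [[0, 0, 8/3, -352/9]; [0, 0, 0, 104/9]; [0, 0, 0, 0]] (rows listed top to bottom)


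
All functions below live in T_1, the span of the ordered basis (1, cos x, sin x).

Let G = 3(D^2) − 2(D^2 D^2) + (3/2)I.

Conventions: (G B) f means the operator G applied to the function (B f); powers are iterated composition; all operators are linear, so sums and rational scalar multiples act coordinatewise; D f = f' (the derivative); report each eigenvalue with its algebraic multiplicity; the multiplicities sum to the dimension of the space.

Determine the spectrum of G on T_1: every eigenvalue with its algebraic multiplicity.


image of 1: 3/2
image of cos x: -(7/2)cos x
image of sin x: -(7/2)sin x
the matrix is diagonal; its diagonal is (3/2, -7/2, -7/2)
for a triangular matrix the eigenvalues are the diagonal entries, with algebraic multiplicity their repetition count

λ = -7/2 (multiplicity 2), λ = 3/2 (multiplicity 1)


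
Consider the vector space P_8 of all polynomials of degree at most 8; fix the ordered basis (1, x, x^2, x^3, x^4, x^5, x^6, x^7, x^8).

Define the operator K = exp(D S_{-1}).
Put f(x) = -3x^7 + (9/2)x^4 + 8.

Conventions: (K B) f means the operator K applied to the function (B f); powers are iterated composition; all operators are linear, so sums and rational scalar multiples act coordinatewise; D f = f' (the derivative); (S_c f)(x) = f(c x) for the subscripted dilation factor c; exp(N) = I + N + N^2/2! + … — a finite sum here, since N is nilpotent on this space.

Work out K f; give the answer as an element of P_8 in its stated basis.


g(x) = -3x^7 + 21x^6 + 63x^5 - (201/2)x^4 - 87x^3 + 36x^2 + 3x + 19/2

order-1 term: 21x^6 + 18x^3
order-2 term: 63x^5 - 27x^2
order-3 term: -105x^4 - 18x
order-4 term: -105x^3 + 9/2
order-5 term: 63x^2
order-6 term: 21x
order-7 term: -3
the series for exp(D S_{-1}) f terminates at order 7
exp(D S_{-1}) f = -3x^7 + 21x^6 + 63x^5 - (201/2)x^4 - 87x^3 + 36x^2 + 3x + 19/2


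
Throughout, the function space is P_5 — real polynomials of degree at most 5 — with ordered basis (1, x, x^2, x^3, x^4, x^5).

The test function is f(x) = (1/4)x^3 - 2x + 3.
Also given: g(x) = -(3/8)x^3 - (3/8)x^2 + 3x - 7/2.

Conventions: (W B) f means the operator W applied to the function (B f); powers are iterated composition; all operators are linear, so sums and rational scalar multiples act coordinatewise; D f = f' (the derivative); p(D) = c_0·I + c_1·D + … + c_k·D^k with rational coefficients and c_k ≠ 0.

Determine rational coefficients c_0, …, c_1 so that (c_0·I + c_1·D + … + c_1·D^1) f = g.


D^0 f = (1/4)x^3 - 2x + 3
D^1 f = (3/4)x^2 - 2
matching coefficients of g against c_0 f + c_1 Df + … from the top degree down determines the c_i
solution: c_0 = -3/2, c_1 = -1/2

c_0 = -3/2, c_1 = -1/2


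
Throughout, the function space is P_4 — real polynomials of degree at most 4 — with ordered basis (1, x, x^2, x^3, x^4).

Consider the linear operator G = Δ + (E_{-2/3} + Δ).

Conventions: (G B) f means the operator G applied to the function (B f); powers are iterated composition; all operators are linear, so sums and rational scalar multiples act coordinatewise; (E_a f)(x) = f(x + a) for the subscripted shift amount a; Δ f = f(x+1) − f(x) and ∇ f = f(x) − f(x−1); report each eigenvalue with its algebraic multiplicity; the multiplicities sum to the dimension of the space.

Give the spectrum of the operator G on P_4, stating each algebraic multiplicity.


λ = 1 (multiplicity 5)

image of 1: 1
image of x: x + 4/3
image of x^2: x^2 + (8/3)x + 22/9
image of x^3: x^3 + 4x^2 + (22/3)x + 46/27
image of x^4: x^4 + (16/3)x^3 + (44/3)x^2 + (184/27)x + 178/81
the matrix is upper triangular; its diagonal is (1, 1, 1, 1, 1)
for a triangular matrix the eigenvalues are the diagonal entries, with algebraic multiplicity their repetition count


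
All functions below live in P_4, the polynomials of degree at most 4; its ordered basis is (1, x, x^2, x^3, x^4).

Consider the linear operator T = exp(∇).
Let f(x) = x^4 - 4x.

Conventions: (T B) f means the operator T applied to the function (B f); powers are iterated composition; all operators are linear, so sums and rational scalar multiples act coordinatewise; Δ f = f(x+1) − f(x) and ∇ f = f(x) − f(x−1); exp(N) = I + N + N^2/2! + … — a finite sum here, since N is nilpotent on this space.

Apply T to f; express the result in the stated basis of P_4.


order-1 term: 4x^3 - 6x^2 + 4x - 5
order-2 term: 6x^2 - 12x + 7
order-3 term: 4x - 6
order-4 term: 1
the series for exp(∇) f terminates at order 4
exp(∇) f = x^4 + 4x^3 - 8x - 3

the image equals g(x) = x^4 + 4x^3 - 8x - 3


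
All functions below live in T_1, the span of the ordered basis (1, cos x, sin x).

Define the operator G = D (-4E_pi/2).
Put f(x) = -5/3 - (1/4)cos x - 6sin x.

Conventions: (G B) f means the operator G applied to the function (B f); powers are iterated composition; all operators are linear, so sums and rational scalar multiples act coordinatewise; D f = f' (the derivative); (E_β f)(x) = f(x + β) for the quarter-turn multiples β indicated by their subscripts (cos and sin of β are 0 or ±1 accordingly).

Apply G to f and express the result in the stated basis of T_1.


the result is g(x) = -cos x - 24sin x

E_pi/2 f = -5/3 - 6cos x + (1/4)sin x
(-4E_pi/2) f = 20/3 + 24cos x - sin x
D (-4E_pi/2) f = -cos x - 24sin x


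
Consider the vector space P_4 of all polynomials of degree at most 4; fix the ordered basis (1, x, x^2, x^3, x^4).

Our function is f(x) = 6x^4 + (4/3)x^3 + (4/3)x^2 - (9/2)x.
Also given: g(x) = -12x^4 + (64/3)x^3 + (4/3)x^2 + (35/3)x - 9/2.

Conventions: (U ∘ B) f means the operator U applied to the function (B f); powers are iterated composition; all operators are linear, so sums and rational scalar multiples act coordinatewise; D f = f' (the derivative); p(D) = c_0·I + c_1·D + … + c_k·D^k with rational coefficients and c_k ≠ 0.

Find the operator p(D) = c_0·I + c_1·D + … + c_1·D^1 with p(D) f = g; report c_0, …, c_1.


D^0 f = 6x^4 + (4/3)x^3 + (4/3)x^2 - (9/2)x
D^1 f = 24x^3 + 4x^2 + (8/3)x - 9/2
matching coefficients of g against c_0 f + c_1 Df + … from the top degree down determines the c_i
solution: c_0 = -2, c_1 = 1

c_0 = -2, c_1 = 1


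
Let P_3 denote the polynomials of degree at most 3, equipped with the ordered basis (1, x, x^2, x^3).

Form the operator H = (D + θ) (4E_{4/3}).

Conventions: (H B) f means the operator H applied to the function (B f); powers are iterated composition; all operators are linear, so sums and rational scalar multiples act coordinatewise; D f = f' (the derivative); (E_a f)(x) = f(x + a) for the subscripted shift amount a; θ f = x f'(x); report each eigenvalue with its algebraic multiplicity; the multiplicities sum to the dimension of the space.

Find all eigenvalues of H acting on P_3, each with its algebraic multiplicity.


λ = 0 (multiplicity 1), λ = 4 (multiplicity 1), λ = 8 (multiplicity 1), λ = 12 (multiplicity 1)

image of 1: 0
image of x: 4x + 4
image of x^2: 8x^2 + (56/3)x + 32/3
image of x^3: 12x^3 + 44x^2 + (160/3)x + 64/3
the matrix is upper triangular; its diagonal is (0, 4, 8, 12)
for a triangular matrix the eigenvalues are the diagonal entries, with algebraic multiplicity their repetition count


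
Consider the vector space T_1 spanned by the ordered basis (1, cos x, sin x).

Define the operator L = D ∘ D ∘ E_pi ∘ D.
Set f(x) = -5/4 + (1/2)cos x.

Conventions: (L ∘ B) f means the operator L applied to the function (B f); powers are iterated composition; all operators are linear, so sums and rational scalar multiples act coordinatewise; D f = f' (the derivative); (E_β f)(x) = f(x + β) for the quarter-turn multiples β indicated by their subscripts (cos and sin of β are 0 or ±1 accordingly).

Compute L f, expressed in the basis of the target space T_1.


g(x) = -(1/2)sin x

D f = -(1/2)sin x
E_pi D f = (1/2)sin x
D (E_pi ∘ D) f = (1/2)cos x
D D (E_pi ∘ D) f = -(1/2)sin x
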